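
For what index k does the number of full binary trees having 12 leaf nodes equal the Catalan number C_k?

11

A full binary tree with L leaves has L−1 internal nodes and is counted by C_{L−1}; L = 12 gives C_11.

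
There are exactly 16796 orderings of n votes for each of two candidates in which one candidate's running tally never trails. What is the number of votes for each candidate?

Such ballot sequences with n votes each are counted by C_n, and C_10 = 16796.

10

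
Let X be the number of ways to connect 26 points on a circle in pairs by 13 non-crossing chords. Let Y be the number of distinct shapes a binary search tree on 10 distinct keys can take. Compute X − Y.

726104

Non-crossing perfect matchings of 2n points on a circle are counted by C_n; with 26 points, n = 13. So X = C_13 = 742900.
Binary trees (left/right distinguished) on n nodes are counted by C_n; here n = 10. So Y = C_10 = 16796.
X − Y = 742900 − 16796 = 726104.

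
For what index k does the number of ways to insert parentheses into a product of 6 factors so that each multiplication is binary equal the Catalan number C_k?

5

Ways to associate a product of 6 factors correspond to binary trees on 6 leaves, so the count is C_5.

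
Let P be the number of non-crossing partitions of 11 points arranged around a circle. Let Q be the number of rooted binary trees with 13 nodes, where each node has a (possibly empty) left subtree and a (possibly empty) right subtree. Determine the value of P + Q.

Non-crossing partitions of an n-element set are counted by C_n; here n = 11. So P = C_11 = 58786.
There are C_n binary search tree shapes on n keys; with n = 13 that is C_13. So Q = C_13 = 742900.
P + Q = 58786 + 742900 = 801686.

801686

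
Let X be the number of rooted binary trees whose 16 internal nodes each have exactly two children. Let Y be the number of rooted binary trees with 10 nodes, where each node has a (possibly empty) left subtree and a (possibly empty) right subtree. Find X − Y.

35340874

Full binary trees with n internal nodes are counted by C_n; here n = 16. So X = C_16 = 35357670.
There are C_n binary search tree shapes on n keys; with n = 10 that is C_10. So Y = C_10 = 16796.
X − Y = 35357670 − 16796 = 35340874.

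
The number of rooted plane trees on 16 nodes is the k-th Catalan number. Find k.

A rooted plane tree on 16 nodes has 15 edges, and such trees are counted by C_15.

15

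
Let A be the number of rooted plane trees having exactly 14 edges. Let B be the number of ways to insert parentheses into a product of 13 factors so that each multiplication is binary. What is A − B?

A rooted plane tree with 14 edges has 15 nodes, and the count is C_14. So A = C_14 = 2674440.
Parenthesizations of m factors correspond to full binary trees with m leaves, counted by C_{m−1}; m = 13 gives C_12. So B = C_12 = 208012.
A − B = 2674440 − 208012 = 2466428.

2466428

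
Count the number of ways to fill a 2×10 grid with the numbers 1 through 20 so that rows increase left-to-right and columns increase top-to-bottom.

Standard Young tableaux of shape 2×n are counted by C_n; here n = 10.
C_10 = C_9 · 2(2·9+1)/(9+2) = 4862 · 38/11 = 16796.

16796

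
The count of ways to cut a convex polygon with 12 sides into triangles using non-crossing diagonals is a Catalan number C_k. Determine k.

The number of triangulations of a 12-gon is the Catalan number C_10 (index = sides − 2).

10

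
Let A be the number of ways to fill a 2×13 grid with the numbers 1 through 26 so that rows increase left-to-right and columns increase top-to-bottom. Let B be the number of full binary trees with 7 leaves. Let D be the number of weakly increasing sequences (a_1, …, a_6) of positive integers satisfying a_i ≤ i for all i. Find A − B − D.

742636

Standard Young tableaux of shape 2×n are counted by C_n; here n = 13. So A = C_13 = 742900.
A full binary tree with L leaves has L−1 internal nodes and is counted by C_{L−1}; L = 7 gives C_6. So B = C_6 = 132.
Such sub-staircase sequences of length n are counted by C_n; here n = 6. So D = C_6 = 132.
A − B − D = 742900 − 132 − 132 = 742636.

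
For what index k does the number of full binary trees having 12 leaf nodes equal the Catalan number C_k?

A full binary tree with L leaves has L−1 internal nodes and is counted by C_{L−1}; L = 12 gives C_11.

11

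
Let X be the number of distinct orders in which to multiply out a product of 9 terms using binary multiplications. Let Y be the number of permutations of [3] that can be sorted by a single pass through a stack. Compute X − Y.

1425

Parenthesizations of m factors correspond to full binary trees with m leaves, counted by C_{m−1}; m = 9 gives C_8. So X = C_8 = 1430.
Stack-sortable permutations are exactly the 231-avoiding ones, counted by C_n; here n = 3. So Y = C_3 = 5.
X − Y = 1430 − 5 = 1425.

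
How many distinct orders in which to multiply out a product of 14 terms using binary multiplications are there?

742900

Bracketing 14 factors into binary products is counted by C_{14−1} = C_13.
C_13 = C_12 · 2(2·12+1)/(12+2) = 208012 · 50/14 = 742900.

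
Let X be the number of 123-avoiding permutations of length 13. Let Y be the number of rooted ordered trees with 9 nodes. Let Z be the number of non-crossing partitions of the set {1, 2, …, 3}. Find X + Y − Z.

744325

For any fixed pattern of length 3, the pattern-avoiding permutations of [13] number C_13. So X = C_13 = 742900.
Rooted ordered (plane) trees on m nodes have m−1 edges and are counted by C_{m−1}; m = 9 gives C_8. So Y = C_8 = 1430.
The non-crossing partitions of [3] form a lattice of size C_3. So Z = C_3 = 5.
X + Y − Z = 742900 + 1430 − 5 = 744325.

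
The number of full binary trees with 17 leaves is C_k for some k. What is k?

Full binary trees with 17 leaves have 17−1 = 16 internal nodes, so there are C_16 of them.

16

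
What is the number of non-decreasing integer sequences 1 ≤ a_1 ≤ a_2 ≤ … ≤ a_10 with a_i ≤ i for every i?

16796

Such sub-staircase sequences of length n are counted by C_n; here n = 10.
C_10 = 16796.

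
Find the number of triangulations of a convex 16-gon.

2674440

The number of triangulations of a 16-gon is the Catalan number C_14 (index = sides − 2).
C_14 = C(28,14)/15 = 40116600/15 = 2674440.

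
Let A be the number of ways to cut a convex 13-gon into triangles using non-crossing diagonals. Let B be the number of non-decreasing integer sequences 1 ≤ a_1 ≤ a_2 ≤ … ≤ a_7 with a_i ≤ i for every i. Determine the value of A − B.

58357

A convex 13-gon is triangulated into 11 triangles, and the number of such triangulations is the Catalan number C_{13−2} = C_11. So A = C_11 = 58786.
Weakly increasing sequences with a_i ≤ i biject with Dyck paths of semilength 7, so there are C_7. So B = C_7 = 429.
A − B = 58786 − 429 = 58357.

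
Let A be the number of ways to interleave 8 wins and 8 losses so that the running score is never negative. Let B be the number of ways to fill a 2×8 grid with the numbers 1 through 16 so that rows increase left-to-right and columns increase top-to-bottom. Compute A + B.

Reading a vote for the leader as '(' and for the other as ')' turns such a sequence into a balanced string of 8 pairs, so the count is C_8. So A = C_8 = 1430.
By the hook-length formula (or a Dyck-path bijection), SYT of shape 2×8 number C_8. So B = C_8 = 1430.
A + B = 1430 + 1430 = 2860.

2860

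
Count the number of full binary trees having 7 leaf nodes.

Full binary trees with 7 leaves have 7−1 = 6 internal nodes, so there are C_6 of them.
C_6 = 132.

132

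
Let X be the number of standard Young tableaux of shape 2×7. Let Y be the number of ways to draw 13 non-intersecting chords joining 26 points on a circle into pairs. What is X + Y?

By the hook-length formula (or a Dyck-path bijection), SYT of shape 2×7 number C_7. So X = C_7 = 429.
Non-crossing perfect matchings of 2n points on a circle are counted by C_n; with 26 points, n = 13. So Y = C_13 = 742900.
X + Y = 429 + 742900 = 743329.

743329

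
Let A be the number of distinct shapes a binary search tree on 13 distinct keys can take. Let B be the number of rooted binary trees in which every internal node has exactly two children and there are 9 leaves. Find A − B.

741470

There are C_n binary search tree shapes on n keys; with n = 13 that is C_13. So A = C_13 = 742900.
Full binary trees with 9 leaves have 9−1 = 8 internal nodes, so there are C_8 of them. So B = C_8 = 1430.
A − B = 742900 − 1430 = 741470.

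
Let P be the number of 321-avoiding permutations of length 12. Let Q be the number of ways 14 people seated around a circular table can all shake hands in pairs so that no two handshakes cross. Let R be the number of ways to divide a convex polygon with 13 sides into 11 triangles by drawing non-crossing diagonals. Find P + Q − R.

For any fixed pattern of length 3, the pattern-avoiding permutations of [12] number C_12. So P = C_12 = 208012.
With 14 = 2·7 people, non-crossing handshake pairings are non-crossing perfect matchings on a circle, counted by C_7. So Q = C_7 = 429.
A convex 13-gon is triangulated into 11 triangles, and the number of such triangulations is the Catalan number C_{13−2} = C_11. So R = C_11 = 58786.
P + Q − R = 208012 + 429 − 58786 = 149655.

149655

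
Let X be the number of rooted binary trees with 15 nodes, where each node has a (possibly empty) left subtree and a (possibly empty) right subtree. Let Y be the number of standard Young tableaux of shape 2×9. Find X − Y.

There are C_n binary search tree shapes on n keys; with n = 15 that is C_15. So X = C_15 = 9694845.
By the hook-length formula (or a Dyck-path bijection), SYT of shape 2×9 number C_9. So Y = C_9 = 4862.
X − Y = 9694845 − 4862 = 9689983.

9689983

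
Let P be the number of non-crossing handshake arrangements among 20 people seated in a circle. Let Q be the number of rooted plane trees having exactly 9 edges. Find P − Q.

11934

Non-crossing handshake pairings of 2n people are counted by C_n; 20 people gives n = 10. So P = C_10 = 16796.
A rooted plane tree with 9 edges has 10 nodes, and the count is C_9. So Q = C_9 = 4862.
P − Q = 16796 − 4862 = 11934.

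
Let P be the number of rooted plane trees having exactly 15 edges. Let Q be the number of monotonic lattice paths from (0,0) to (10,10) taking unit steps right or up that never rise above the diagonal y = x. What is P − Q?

9678049

Rooted ordered trees with n edges are counted by C_n; here n = 15. So P = C_15 = 9694845.
Monotone paths in an n×n grid that stay weakly below the diagonal are counted by C_n; here n = 10. So Q = C_10 = 16796.
P − Q = 9694845 − 16796 = 9678049.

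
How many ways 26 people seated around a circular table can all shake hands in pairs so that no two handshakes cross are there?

Non-crossing handshake pairings of 2n people are counted by C_n; 26 people gives n = 13.
C_13 = C(26,13)/14 = 10400600/14 = 742900.

742900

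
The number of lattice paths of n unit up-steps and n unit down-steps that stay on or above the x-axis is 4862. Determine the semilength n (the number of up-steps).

Dyck paths of semilength n are counted by C_n; 4862 = C_9.

9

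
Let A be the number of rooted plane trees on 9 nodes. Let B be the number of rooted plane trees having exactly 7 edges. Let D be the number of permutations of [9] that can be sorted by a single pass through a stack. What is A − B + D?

5863

Rooted ordered (plane) trees on m nodes have m−1 edges and are counted by C_{m−1}; m = 9 gives C_8. So A = C_8 = 1430.
Rooted ordered trees with n edges are counted by C_n; here n = 7. So B = C_7 = 429.
Stack-sortable permutations are exactly the 231-avoiding ones, counted by C_n; here n = 9. So D = C_9 = 4862.
A − B + D = 1430 − 429 + 4862 = 5863.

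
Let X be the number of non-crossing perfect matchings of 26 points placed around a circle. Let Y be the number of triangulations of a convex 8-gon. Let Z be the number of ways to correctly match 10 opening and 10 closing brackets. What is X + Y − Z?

726236

Pairing 26 circle points by 13 non-crossing chords gives C_13 matchings. So X = C_13 = 742900.
A convex 8-gon is triangulated into 6 triangles, and the number of such triangulations is the Catalan number C_{8−2} = C_6. So Y = C_6 = 132.
Balanced strings of n pairs of brackets are counted by C_n; here n = 10. So Z = C_10 = 16796.
X + Y − Z = 742900 + 132 − 16796 = 726236.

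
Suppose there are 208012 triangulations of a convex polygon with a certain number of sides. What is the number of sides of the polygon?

14

Triangulations of a convex m-gon are counted by C_{m−2}, and C_12 = 208012.
So m − 2 = 12, giving m = 14 sides.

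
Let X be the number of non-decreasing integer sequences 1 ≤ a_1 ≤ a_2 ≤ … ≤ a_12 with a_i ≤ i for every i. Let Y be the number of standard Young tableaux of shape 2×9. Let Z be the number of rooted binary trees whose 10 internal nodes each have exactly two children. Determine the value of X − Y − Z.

Weakly increasing sequences with a_i ≤ i biject with Dyck paths of semilength 12, so there are C_12. So X = C_12 = 208012.
Standard Young tableaux of shape 2×n are counted by C_n; here n = 9. So Y = C_9 = 4862.
The number of full binary trees on 10 internal nodes is the Catalan number C_10. So Z = C_10 = 16796.
X − Y − Z = 208012 − 4862 − 16796 = 186354.

186354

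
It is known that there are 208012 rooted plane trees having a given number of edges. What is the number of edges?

Rooted ordered trees with n edges are counted by C_n, and C_12 = 208012.

12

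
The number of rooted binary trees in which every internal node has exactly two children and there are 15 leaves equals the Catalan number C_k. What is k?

14

A full binary tree with L leaves has L−1 internal nodes and is counted by C_{L−1}; L = 15 gives C_14.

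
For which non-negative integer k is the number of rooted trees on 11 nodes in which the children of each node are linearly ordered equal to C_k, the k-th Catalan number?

10

A rooted plane tree on 11 nodes has 10 edges, and such trees are counted by C_10.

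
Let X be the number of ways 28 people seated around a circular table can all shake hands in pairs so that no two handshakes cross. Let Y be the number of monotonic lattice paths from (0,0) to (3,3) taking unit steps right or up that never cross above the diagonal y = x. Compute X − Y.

2674435

Non-crossing handshake pairings of 2n people are counted by C_n; 28 people gives n = 14. So X = C_14 = 2674440.
Monotone paths in an n×n grid that stay weakly below the diagonal are counted by C_n; here n = 3. So Y = C_3 = 5.
X − Y = 2674440 − 5 = 2674435.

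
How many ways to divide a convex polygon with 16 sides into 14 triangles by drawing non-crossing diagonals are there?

2674440

The number of triangulations of a 16-gon is the Catalan number C_14 (index = sides − 2).
C_14 = C(28,14)/15 = 40116600/15 = 2674440.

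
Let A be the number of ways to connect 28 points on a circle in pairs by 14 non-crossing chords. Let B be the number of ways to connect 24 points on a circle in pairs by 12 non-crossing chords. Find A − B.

Pairing 28 circle points by 14 non-crossing chords gives C_14 matchings. So A = C_14 = 2674440.
Pairing 24 circle points by 12 non-crossing chords gives C_12 matchings. So B = C_12 = 208012.
A − B = 2674440 − 208012 = 2466428.

2466428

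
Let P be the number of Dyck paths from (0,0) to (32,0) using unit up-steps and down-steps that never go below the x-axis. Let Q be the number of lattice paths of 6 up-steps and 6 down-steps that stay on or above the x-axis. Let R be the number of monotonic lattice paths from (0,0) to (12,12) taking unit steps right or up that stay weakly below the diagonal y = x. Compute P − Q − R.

35149526

Paths of 16 up- and 16 down-steps that never dip below the axis are Dyck paths; their count is C_16. So P = C_16 = 35357670.
Paths of 6 up- and 6 down-steps that never dip below the axis are Dyck paths; their count is C_6. So Q = C_6 = 132.
Monotone paths in an n×n grid that stay weakly below the diagonal are counted by C_n; here n = 12. So R = C_12 = 208012.
P − Q − R = 35357670 − 132 − 208012 = 35149526.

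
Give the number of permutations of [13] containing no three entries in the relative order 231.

742900

For any fixed pattern of length 3, the pattern-avoiding permutations of [13] number C_13.
C_13 = C(26,13)/14 = 10400600/14 = 742900.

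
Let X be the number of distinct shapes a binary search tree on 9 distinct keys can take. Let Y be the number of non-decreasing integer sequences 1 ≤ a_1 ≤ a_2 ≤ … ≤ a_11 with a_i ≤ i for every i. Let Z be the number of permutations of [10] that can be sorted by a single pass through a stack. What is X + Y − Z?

46852

Binary trees (left/right distinguished) on n nodes are counted by C_n; here n = 9. So X = C_9 = 4862.
Such sub-staircase sequences of length n are counted by C_n; here n = 11. So Y = C_11 = 58786.
Stack-sortable permutations are exactly the 231-avoiding ones, counted by C_n; here n = 10. So Z = C_10 = 16796.
X + Y − Z = 4862 + 58786 − 16796 = 46852.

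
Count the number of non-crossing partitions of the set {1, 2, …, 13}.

Non-crossing partitions of an n-element set are counted by C_n; here n = 13.
C_13 = C(26,13)/14 = 10400600/14 = 742900.

742900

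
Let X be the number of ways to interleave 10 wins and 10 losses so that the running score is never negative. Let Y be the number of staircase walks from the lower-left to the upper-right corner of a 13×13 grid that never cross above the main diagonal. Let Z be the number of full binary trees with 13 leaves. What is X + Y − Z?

551684

Ballot sequences with n votes each where one side never trails are Dyck words, counted by C_n; here n = 10. So X = C_10 = 16796.
Monotone paths in an n×n grid that stay weakly below the diagonal are counted by C_n; here n = 13. So Y = C_13 = 742900.
Full binary trees with 13 leaves have 13−1 = 12 internal nodes, so there are C_12 of them. So Z = C_12 = 208012.
X + Y − Z = 16796 + 742900 − 208012 = 551684.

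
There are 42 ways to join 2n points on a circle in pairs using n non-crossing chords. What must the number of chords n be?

Non-crossing pairings of 2n points on a circle are counted by C_n, and C_5 = 42.

5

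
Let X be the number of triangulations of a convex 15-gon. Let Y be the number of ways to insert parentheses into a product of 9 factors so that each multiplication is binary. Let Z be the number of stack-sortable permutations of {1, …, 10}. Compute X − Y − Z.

724674

Triangulations of a convex m-gon are counted by C_{m−2}; with m = 15 this is C_13. So X = C_13 = 742900.
Parenthesizations of m factors correspond to full binary trees with m leaves, counted by C_{m−1}; m = 9 gives C_8. So Y = C_8 = 1430.
Stack-sortable permutations are exactly the 231-avoiding ones, counted by C_n; here n = 10. So Z = C_10 = 16796.
X − Y − Z = 742900 − 1430 − 16796 = 724674.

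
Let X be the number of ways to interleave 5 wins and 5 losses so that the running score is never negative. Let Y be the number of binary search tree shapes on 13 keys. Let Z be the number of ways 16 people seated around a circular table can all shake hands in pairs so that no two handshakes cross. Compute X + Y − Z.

Ballot sequences with n votes each where one side never trails are Dyck words, counted by C_n; here n = 5. So X = C_5 = 42.
There are C_n binary search tree shapes on n keys; with n = 13 that is C_13. So Y = C_13 = 742900.
Non-crossing handshake pairings of 2n people are counted by C_n; 16 people gives n = 8. So Z = C_8 = 1430.
X + Y − Z = 42 + 742900 − 1430 = 741512.

741512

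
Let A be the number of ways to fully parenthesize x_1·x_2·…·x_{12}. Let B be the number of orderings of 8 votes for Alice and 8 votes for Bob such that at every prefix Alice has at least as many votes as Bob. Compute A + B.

Ways to associate a product of 12 factors correspond to binary trees on 12 leaves, so the count is C_11. So A = C_11 = 58786.
Reading a vote for the leader as '(' and for the other as ')' turns such a sequence into a balanced string of 8 pairs, so the count is C_8. So B = C_8 = 1430.
A + B = 58786 + 1430 = 60216.

60216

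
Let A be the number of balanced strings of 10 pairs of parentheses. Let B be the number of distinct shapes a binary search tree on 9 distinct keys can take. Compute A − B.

11934

A balanced arrangement of 10 bracket pairs is a Dyck word of semilength 10, so the count is C_10. So A = C_10 = 16796.
There are C_n binary search tree shapes on n keys; with n = 9 that is C_9. So B = C_9 = 4862.
A − B = 16796 − 4862 = 11934.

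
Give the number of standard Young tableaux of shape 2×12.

Standard Young tableaux of shape 2×n are counted by C_n; here n = 12.
C_12 = C(24,12)/13 = 2704156/13 = 208012.

208012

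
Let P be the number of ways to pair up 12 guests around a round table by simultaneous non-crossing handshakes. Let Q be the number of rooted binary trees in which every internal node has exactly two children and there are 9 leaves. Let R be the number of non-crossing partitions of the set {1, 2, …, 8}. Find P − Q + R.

Non-crossing handshake pairings of 2n people are counted by C_n; 12 people gives n = 6. So P = C_6 = 132.
Full binary trees with 9 leaves have 9−1 = 8 internal nodes, so there are C_8 of them. So Q = C_8 = 1430.
Non-crossing partitions of an n-element set are counted by C_n; here n = 8. So R = C_8 = 1430.
P − Q + R = 132 − 1430 + 1430 = 132.

132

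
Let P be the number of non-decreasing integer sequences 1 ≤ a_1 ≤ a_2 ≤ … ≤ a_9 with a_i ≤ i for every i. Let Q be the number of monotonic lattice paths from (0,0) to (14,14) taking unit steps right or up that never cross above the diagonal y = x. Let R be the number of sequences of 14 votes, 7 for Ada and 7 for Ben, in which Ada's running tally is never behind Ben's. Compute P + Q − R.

2678873

Weakly increasing sequences with a_i ≤ i biject with Dyck paths of semilength 9, so there are C_9. So P = C_9 = 4862.
Monotone paths in an n×n grid that stay weakly below the diagonal are counted by C_n; here n = 14. So Q = C_14 = 2674440.
Reading a vote for the leader as '(' and for the other as ')' turns such a sequence into a balanced string of 7 pairs, so the count is C_7. So R = C_7 = 429.
P + Q − R = 4862 + 2674440 − 429 = 2678873.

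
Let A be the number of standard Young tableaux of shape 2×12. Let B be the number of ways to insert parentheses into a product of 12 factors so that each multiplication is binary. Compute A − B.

By the hook-length formula (or a Dyck-path bijection), SYT of shape 2×12 number C_12. So A = C_12 = 208012.
Parenthesizations of m factors correspond to full binary trees with m leaves, counted by C_{m−1}; m = 12 gives C_11. So B = C_11 = 58786.
A − B = 208012 − 58786 = 149226.

149226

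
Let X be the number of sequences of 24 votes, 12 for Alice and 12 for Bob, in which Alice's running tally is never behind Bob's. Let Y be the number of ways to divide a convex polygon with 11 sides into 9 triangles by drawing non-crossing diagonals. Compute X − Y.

Ballot sequences with n votes each where one side never trails are Dyck words, counted by C_n; here n = 12. So X = C_12 = 208012.
Triangulations of a convex m-gon are counted by C_{m−2}; with m = 11 this is C_9. So Y = C_9 = 4862.
X − Y = 208012 − 4862 = 203150.

203150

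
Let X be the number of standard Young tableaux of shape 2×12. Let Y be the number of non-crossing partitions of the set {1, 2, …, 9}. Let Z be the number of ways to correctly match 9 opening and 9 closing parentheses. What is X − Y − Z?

Standard Young tableaux of shape 2×n are counted by C_n; here n = 12. So X = C_12 = 208012.
Non-crossing partitions of an n-element set are counted by C_n; here n = 9. So Y = C_9 = 4862.
With 9 pairs the number of balanced bracket strings is the Catalan number C_9. So Z = C_9 = 4862.
X − Y − Z = 208012 − 4862 − 4862 = 198288.

198288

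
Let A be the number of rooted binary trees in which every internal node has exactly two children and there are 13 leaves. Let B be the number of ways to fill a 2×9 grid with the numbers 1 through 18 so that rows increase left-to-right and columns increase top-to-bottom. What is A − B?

A full binary tree with L leaves has L−1 internal nodes and is counted by C_{L−1}; L = 13 gives C_12. So A = C_12 = 208012.
Standard Young tableaux of shape 2×n are counted by C_n; here n = 9. So B = C_9 = 4862.
A − B = 208012 − 4862 = 203150.

203150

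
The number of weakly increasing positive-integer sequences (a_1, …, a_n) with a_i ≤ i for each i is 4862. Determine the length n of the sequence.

9

Such sub-staircase sequences of length n are counted by C_n; 4862 = C_9.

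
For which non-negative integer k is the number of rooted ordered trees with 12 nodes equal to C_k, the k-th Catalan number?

11

A rooted plane tree on 12 nodes has 11 edges, and such trees are counted by C_11.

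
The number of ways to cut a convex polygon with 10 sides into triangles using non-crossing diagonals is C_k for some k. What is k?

A convex 10-gon is triangulated into 8 triangles, and the number of such triangulations is the Catalan number C_{10−2} = C_8.

8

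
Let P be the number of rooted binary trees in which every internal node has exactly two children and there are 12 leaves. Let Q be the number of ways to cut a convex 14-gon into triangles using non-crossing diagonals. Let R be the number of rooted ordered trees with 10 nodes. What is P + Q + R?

271660

A full binary tree with L leaves has L−1 internal nodes and is counted by C_{L−1}; L = 12 gives C_11. So P = C_11 = 58786.
A convex 14-gon is triangulated into 12 triangles, and the number of such triangulations is the Catalan number C_{14−2} = C_12. So Q = C_12 = 208012.
Rooted ordered (plane) trees on m nodes have m−1 edges and are counted by C_{m−1}; m = 10 gives C_9. So R = C_9 = 4862.
P + Q + R = 58786 + 208012 + 4862 = 271660.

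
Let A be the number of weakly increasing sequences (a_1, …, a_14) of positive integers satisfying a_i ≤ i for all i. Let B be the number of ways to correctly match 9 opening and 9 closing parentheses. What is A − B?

2669578

Such sub-staircase sequences of length n are counted by C_n; here n = 14. So A = C_14 = 2674440.
With 9 pairs the number of balanced bracket strings is the Catalan number C_9. So B = C_9 = 4862.
A − B = 2674440 − 4862 = 2669578.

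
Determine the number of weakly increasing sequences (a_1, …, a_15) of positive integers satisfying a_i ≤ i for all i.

9694845

Such sub-staircase sequences of length n are counted by C_n; here n = 15.
C_15 = C_14 · 2(2·14+1)/(14+2) = 2674440 · 58/16 = 9694845.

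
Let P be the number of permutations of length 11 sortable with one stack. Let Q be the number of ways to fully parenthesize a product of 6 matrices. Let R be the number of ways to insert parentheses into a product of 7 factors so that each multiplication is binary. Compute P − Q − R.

58612

Stack-sortable permutations are exactly the 231-avoiding ones, counted by C_n; here n = 11. So P = C_11 = 58786.
Ways to associate a product of 6 factors correspond to binary trees on 6 leaves, so the count is C_5. So Q = C_5 = 42.
Ways to associate a product of 7 factors correspond to binary trees on 7 leaves, so the count is C_6. So R = C_6 = 132.
P − Q − R = 58786 − 42 − 132 = 58612.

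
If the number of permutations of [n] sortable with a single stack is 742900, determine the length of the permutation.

Stack-sortable permutations of [n] are counted by C_n, and C_13 = 742900.

13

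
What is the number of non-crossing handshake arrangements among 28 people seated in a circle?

2674440

With 28 = 2·14 people, non-crossing handshake pairings are non-crossing perfect matchings on a circle, counted by C_14.
C_14 = C_13 · 2(2·13+1)/(13+2) = 742900 · 54/15 = 2674440.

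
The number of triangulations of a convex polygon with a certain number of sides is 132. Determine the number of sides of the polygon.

Triangulations of a convex m-gon are counted by C_{m−2}. Since C_6 = 132, the index is 6.
So m − 2 = 6, giving m = 8 sides.

8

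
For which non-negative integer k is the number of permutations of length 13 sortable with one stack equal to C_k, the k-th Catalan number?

By Knuth's characterisation, the stack-sortable permutations of length 13 are the 231-avoiders, numbering C_13.

13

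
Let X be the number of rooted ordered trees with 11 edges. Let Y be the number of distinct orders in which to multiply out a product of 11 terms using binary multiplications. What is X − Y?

A rooted plane tree with 11 edges has 12 nodes, and the count is C_11. So X = C_11 = 58786.
Parenthesizations of m factors correspond to full binary trees with m leaves, counted by C_{m−1}; m = 11 gives C_10. So Y = C_10 = 16796.
X − Y = 58786 − 16796 = 41990.

41990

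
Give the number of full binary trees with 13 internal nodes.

Full binary trees with n internal nodes are counted by C_n; here n = 13.
C_13 = C(26,13)/14 = 10400600/14 = 742900.

742900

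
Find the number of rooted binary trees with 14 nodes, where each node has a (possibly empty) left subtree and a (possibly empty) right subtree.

Rooted binary trees with 14 nodes (each child slot possibly empty) number C_14.
C_14 = C_13 · 2(2·13+1)/(13+2) = 742900 · 54/15 = 2674440.

2674440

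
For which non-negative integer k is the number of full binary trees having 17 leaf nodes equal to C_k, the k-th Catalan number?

Full binary trees with 17 leaves have 17−1 = 16 internal nodes, so there are C_16 of them.

16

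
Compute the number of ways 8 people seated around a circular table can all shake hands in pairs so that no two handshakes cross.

Non-crossing handshake pairings of 2n people are counted by C_n; 8 people gives n = 4.
C_4 = C(8,4)/5 = 70/5 = 14.

14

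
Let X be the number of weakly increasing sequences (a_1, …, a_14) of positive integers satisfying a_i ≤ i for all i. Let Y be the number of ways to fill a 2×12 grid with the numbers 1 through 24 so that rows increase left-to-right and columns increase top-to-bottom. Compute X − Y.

2466428

Such sub-staircase sequences of length n are counted by C_n; here n = 14. So X = C_14 = 2674440.
By the hook-length formula (or a Dyck-path bijection), SYT of shape 2×12 number C_12. So Y = C_12 = 208012.
X − Y = 2674440 − 208012 = 2466428.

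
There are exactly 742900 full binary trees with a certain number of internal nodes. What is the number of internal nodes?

Full binary trees with n internal nodes are counted by C_n; 742900 = C_13.

13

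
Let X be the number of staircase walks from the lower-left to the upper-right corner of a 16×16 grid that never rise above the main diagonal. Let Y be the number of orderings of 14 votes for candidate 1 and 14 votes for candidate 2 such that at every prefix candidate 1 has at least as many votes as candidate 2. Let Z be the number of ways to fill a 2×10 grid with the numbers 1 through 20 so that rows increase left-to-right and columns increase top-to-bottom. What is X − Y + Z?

32700026

Sub-diagonal monotone paths from (0,0) to (16,16) biject with Dyck paths of semilength 16, giving C_16. So X = C_16 = 35357670.
Ballot sequences with n votes each where one side never trails are Dyck words, counted by C_n; here n = 14. So Y = C_14 = 2674440.
By the hook-length formula (or a Dyck-path bijection), SYT of shape 2×10 number C_10. So Z = C_10 = 16796.
X − Y + Z = 35357670 − 2674440 + 16796 = 32700026.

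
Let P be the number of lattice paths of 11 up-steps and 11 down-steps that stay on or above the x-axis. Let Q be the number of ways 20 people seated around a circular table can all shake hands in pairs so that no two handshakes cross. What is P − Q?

41990

A Dyck path with 11 up-steps and 11 down-steps has semilength 11, so there are C_11 of them. So P = C_11 = 58786.
With 20 = 2·10 people, non-crossing handshake pairings are non-crossing perfect matchings on a circle, counted by C_10. So Q = C_10 = 16796.
P − Q = 58786 − 16796 = 41990.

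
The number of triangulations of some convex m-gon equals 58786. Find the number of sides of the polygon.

13

Triangulations of a convex m-gon are counted by C_{m−2}; 58786 = C_11.
So m − 2 = 11, giving m = 13 sides.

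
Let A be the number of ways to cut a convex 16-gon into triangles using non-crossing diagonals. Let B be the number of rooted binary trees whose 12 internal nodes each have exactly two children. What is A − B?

Triangulations of a convex m-gon are counted by C_{m−2}; with m = 16 this is C_14. So A = C_14 = 2674440.
Full binary trees with n internal nodes are counted by C_n; here n = 12. So B = C_12 = 208012.
A − B = 2674440 − 208012 = 2466428.

2466428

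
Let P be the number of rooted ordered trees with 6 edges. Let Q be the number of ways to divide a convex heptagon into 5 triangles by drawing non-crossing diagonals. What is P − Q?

90

A rooted plane tree with 6 edges has 7 nodes, and the count is C_6. So P = C_6 = 132.
The number of triangulations of a 7-gon is the Catalan number C_5 (index = sides − 2). So Q = C_5 = 42.
P − Q = 132 − 42 = 90.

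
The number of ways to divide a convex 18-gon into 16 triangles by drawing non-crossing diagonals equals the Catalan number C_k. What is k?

Triangulations of a convex m-gon are counted by C_{m−2}; with m = 18 this is C_16.

16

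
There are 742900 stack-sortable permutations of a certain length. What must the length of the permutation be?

13

Stack-sortable permutations of [n] are counted by C_n; 742900 = C_13.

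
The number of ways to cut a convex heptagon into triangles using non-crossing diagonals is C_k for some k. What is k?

5

The number of triangulations of a 7-gon is the Catalan number C_5 (index = sides − 2).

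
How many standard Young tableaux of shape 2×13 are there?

742900

Standard Young tableaux of shape 2×n are counted by C_n; here n = 13.
C_13 = 742900.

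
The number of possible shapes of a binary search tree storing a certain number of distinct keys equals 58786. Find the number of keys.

Binary search tree shapes on n keys are counted by C_n. The Catalan number equal to 58786 is C_11.

11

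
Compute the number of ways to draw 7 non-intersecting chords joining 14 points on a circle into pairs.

429

Pairing 14 circle points by 7 non-crossing chords gives C_7 matchings.
C_7 = 429.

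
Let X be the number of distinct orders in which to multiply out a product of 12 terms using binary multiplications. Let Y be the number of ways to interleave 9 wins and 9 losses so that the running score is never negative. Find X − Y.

53924

Parenthesizations of m factors correspond to full binary trees with m leaves, counted by C_{m−1}; m = 12 gives C_11. So X = C_11 = 58786.
Reading a vote for the leader as '(' and for the other as ')' turns such a sequence into a balanced string of 9 pairs, so the count is C_9. So Y = C_9 = 4862.
X − Y = 58786 − 4862 = 53924.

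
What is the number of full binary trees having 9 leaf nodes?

Full binary trees with 9 leaves have 9−1 = 8 internal nodes, so there are C_8 of them.
C_8 = C_7 · 2(2·7+1)/(7+2) = 429 · 30/9 = 1430.

1430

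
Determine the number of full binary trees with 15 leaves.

A full binary tree with L leaves has L−1 internal nodes and is counted by C_{L−1}; L = 15 gives C_14.
C_14 = 2674440.

2674440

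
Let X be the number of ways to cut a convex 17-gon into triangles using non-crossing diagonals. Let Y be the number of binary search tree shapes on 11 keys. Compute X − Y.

9636059

The number of triangulations of a 17-gon is the Catalan number C_15 (index = sides − 2). So X = C_15 = 9694845.
Binary trees (left/right distinguished) on n nodes are counted by C_n; here n = 11. So Y = C_11 = 58786.
X − Y = 9694845 − 58786 = 9636059.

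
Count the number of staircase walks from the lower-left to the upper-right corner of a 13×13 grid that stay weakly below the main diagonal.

Monotone paths in an n×n grid that stay weakly below the diagonal are counted by C_n; here n = 13.
C_13 = C(26,13)/14 = 10400600/14 = 742900.

742900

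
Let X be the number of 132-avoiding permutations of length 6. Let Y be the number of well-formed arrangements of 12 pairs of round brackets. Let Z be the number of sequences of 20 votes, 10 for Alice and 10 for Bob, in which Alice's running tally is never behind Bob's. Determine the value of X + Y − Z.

191348

Permutations of [n] avoiding any single length-3 pattern are counted by C_n; here n = 6. So X = C_6 = 132.
A balanced arrangement of 12 bracket pairs is a Dyck word of semilength 12, so the count is C_12. So Y = C_12 = 208012.
Ballot sequences with n votes each where one side never trails are Dyck words, counted by C_n; here n = 10. So Z = C_10 = 16796.
X + Y − Z = 132 + 208012 − 16796 = 191348.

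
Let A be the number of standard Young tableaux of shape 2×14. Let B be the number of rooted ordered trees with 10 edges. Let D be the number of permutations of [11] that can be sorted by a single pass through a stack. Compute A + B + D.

2750022

By the hook-length formula (or a Dyck-path bijection), SYT of shape 2×14 number C_14. So A = C_14 = 2674440.
A rooted plane tree with 10 edges has 11 nodes, and the count is C_10. So B = C_10 = 16796.
By Knuth's characterisation, the stack-sortable permutations of length 11 are the 231-avoiders, numbering C_11. So D = C_11 = 58786.
A + B + D = 2674440 + 16796 + 58786 = 2750022.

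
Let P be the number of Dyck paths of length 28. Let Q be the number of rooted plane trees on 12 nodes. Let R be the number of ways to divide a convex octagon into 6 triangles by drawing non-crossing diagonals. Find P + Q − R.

Dyck paths of semilength n (length 2n) are counted by C_n; here n = 14. So P = C_14 = 2674440.
A rooted plane tree on 12 nodes has 11 edges, and such trees are counted by C_11. So Q = C_11 = 58786.
A convex 8-gon is triangulated into 6 triangles, and the number of such triangulations is the Catalan number C_{8−2} = C_6. So R = C_6 = 132.
P + Q − R = 2674440 + 58786 − 132 = 2733094.

2733094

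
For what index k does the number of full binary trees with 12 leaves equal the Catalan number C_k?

A full binary tree with L leaves has L−1 internal nodes and is counted by C_{L−1}; L = 12 gives C_11.

11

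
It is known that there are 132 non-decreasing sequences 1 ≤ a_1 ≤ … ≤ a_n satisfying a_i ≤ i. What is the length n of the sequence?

Such sub-staircase sequences of length n are counted by C_n. The Catalan number equal to 132 is C_6.

6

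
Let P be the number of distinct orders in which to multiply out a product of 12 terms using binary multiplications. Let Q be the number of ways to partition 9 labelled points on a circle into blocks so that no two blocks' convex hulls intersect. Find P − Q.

53924

Bracketing 12 factors into binary products is counted by C_{12−1} = C_11. So P = C_11 = 58786.
The non-crossing partitions of [9] form a lattice of size C_9. So Q = C_9 = 4862.
P − Q = 58786 − 4862 = 53924.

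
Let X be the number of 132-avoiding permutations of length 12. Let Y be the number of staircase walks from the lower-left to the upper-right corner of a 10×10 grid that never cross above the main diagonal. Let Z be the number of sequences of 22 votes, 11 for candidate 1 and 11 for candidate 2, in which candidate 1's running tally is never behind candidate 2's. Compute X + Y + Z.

For any fixed pattern of length 3, the pattern-avoiding permutations of [12] number C_12. So X = C_12 = 208012.
Monotone paths in an n×n grid that stay weakly below the diagonal are counted by C_n; here n = 10. So Y = C_10 = 16796.
Ballot sequences with n votes each where one side never trails are Dyck words, counted by C_n; here n = 11. So Z = C_11 = 58786.
X + Y + Z = 208012 + 16796 + 58786 = 283594.

283594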